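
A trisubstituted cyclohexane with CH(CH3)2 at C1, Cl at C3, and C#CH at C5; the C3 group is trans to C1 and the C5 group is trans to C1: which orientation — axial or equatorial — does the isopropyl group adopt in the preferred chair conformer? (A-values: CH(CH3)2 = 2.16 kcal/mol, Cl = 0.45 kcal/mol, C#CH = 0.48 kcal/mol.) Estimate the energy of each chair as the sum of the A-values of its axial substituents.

Chair I (isopropyl axial, chloro equatorial, ethynyl equatorial): E = 2.16 kcal/mol.
Chair II (isopropyl equatorial, chloro axial, ethynyl axial): E = 0.93 kcal/mol.
Chair II is the more stable (lower-energy) conformer, and in that chair the isopropyl group is equatorial.

equatorial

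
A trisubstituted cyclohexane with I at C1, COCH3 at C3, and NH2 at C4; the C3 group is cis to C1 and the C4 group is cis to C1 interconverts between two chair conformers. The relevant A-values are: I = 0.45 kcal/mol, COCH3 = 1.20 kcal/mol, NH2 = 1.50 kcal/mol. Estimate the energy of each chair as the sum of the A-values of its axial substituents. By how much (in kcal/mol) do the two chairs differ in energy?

0.15 kcal/mol

Chair I (iodo axial, acetyl axial, amino equatorial): E = 1.65 kcal/mol.
Chair II (iodo equatorial, acetyl equatorial, amino axial): E = 1.50 kcal/mol.
ΔE = 1.65 − 1.50 = 0.15 kcal/mol; chair II is more stable.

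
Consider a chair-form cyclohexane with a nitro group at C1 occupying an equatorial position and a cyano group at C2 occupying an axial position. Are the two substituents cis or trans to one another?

cis

C1 and C2 have opposite parity, so their axial bonds point in opposite directions.
With opposite-parity carbons, two substituents on the same face are one axial and one equatorial; opposite faces give both axial or both equatorial.
Here the groups are equatorial/axial → same face → cis.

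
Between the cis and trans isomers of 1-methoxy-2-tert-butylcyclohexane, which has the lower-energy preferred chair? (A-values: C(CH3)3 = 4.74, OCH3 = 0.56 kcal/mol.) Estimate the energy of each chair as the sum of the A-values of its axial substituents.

At 1,2 positions (parity opposite): cis → (a,e or e,a); trans → (e,e or a,a).
Best chair for cis: E = 0.56 kcal/mol; best chair for trans: E = 0.00 kcal/mol.
The trans isomer is lower by 0.56 kcal/mol.

trans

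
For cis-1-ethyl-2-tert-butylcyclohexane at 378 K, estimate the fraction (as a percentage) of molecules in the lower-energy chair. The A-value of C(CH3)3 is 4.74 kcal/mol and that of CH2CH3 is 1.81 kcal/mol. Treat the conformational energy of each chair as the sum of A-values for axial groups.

98.0%

C1 and C2 have opposite parity, so for the cis isomer the two substituents are one axial and one equatorial in each chair.
Chair I (tert-butyl axial, ethyl equatorial): E = 4.74 kcal/mol; chair II (tert-butyl equatorial, ethyl axial): E = 1.81 kcal/mol.
ΔG = 2.93 kcal/mol between the two chairs.
K = exp(ΔG/RT) with R = 1.987×10⁻³ kcal mol⁻¹ K⁻¹ and T = 378 K gives K ≈ 49.5.
Fraction in the lower-energy chair = K/(K+1) = 98.0%.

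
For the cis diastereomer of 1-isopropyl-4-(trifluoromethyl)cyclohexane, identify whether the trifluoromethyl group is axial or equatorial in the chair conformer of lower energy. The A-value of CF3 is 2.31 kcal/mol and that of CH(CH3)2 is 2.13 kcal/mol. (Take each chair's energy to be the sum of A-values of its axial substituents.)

equatorial

C1 and C4 have opposite parity, so for the cis isomer the two substituents are one axial and one equatorial in each chair.
Chair I (trifluoromethyl axial, isopropyl equatorial): E = 2.31 kcal/mol.
Chair II (trifluoromethyl equatorial, isopropyl axial): E = 2.13 kcal/mol.
Chair II is the more stable (lower-energy) conformer, and in that chair the trifluoromethyl group is equatorial.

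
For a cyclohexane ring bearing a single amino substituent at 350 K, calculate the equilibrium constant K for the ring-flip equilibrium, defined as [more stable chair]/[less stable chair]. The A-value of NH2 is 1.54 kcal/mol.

One chair has the amino group axial (E = 1.54 kcal/mol) and the other has it equatorial (E = 0).
ΔG = 1.54 kcal/mol between the two chairs.
K = exp(ΔG/RT) with R = 1.987×10⁻³ kcal mol⁻¹ K⁻¹ and T = 350 K gives K ≈ 9.16.

K ≈ 9.16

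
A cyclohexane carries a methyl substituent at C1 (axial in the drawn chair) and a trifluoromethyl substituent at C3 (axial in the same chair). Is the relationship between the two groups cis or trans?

C1 and C3 have the same parity, so their axial bonds point in the same direction.
With same-parity carbons, two substituents on the same face are both axial or both equatorial; opposite faces give one of each.
Here the groups are axial/axial → same face → cis.

cis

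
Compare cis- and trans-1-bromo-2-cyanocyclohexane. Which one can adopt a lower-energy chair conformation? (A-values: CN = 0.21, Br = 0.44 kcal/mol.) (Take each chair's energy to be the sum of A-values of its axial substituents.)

At 1,2 positions (parity opposite): cis → (a,e or e,a); trans → (e,e or a,a).
Best chair for cis: E = 0.21 kcal/mol; best chair for trans: E = 0.00 kcal/mol.
The trans isomer is lower by 0.21 kcal/mol.

trans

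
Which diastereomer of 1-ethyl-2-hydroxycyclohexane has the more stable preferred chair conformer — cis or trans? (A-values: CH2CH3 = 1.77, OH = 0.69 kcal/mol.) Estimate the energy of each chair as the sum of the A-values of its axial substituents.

At 1,2 positions (parity opposite): cis → (a,e or e,a); trans → (e,e or a,a).
Best chair for cis: E = 0.69 kcal/mol; best chair for trans: E = 0.00 kcal/mol.
The trans isomer is lower by 0.69 kcal/mol.

trans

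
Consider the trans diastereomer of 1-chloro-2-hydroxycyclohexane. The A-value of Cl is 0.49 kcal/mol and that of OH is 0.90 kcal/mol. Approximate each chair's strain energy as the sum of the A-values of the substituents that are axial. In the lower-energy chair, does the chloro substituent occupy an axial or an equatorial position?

equatorial

C1 and C2 have opposite parity, so for the trans isomer the two substituents are e,e in one chair and a,a in the other.
Chair I (chloro axial, hydroxyl axial): E = 1.39 kcal/mol.
Chair II (chloro equatorial, hydroxyl equatorial): E = 0.00 kcal/mol.
Chair II is the more stable (lower-energy) conformer, and in that chair the chloro group is equatorial.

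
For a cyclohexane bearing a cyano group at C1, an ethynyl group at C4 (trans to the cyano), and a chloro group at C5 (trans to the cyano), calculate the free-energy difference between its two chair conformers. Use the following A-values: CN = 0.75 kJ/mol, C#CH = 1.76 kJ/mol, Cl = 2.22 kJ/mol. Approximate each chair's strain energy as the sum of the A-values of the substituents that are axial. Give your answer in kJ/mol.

Chair I (cyano axial, ethynyl axial, chloro equatorial): E = 2.51 kJ/mol.
Chair II (cyano equatorial, ethynyl equatorial, chloro axial): E = 2.22 kJ/mol.
ΔE = 2.51 − 2.22 = 0.29 kJ/mol; chair II is more stable.

0.29 kJ/mol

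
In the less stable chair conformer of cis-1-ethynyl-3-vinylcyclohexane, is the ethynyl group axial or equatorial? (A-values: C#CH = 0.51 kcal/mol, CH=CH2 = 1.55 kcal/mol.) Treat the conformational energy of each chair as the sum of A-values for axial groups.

C1 and C3 have the same parity, so for the cis isomer the two substituents are e,e in one chair and a,a in the other.
Chair I (ethynyl axial, vinyl axial): E = 2.06 kcal/mol.
Chair II (ethynyl equatorial, vinyl equatorial): E = 0.00 kcal/mol.
Chair I is the less stable (higher-energy) conformer, and in that chair the ethynyl group is axial.

axial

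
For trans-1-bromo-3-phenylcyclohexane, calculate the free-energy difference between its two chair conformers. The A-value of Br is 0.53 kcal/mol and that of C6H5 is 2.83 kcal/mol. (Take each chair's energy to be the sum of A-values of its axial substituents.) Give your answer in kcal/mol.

2.30 kcal/mol

C1 and C3 have the same parity, so for the trans isomer the two substituents are one axial and one equatorial in each chair.
Chair I (bromo axial, phenyl equatorial): E = 0.53 kcal/mol.
Chair II (bromo equatorial, phenyl axial): E = 2.83 kcal/mol.
ΔE = 2.83 − 0.53 = 2.30 kcal/mol; chair I is more stable.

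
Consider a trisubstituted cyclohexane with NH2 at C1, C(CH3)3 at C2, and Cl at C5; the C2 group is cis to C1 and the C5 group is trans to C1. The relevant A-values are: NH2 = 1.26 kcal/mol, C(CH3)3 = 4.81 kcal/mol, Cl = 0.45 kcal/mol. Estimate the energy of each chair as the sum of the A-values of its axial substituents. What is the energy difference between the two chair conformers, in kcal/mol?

Chair I (amino axial, tert-butyl equatorial, chloro equatorial): E = 1.26 kcal/mol.
Chair II (amino equatorial, tert-butyl axial, chloro axial): E = 5.26 kcal/mol.
ΔE = 5.26 − 1.26 = 4.00 kcal/mol; chair I is more stable.

4.00 kcal/mol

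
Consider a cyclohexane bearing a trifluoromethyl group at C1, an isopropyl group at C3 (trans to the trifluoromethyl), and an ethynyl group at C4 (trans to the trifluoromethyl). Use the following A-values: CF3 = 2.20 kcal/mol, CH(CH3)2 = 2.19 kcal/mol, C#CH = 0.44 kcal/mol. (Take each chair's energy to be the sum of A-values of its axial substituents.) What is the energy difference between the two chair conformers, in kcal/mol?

Chair I (trifluoromethyl axial, isopropyl equatorial, ethynyl axial): E = 2.64 kcal/mol.
Chair II (trifluoromethyl equatorial, isopropyl axial, ethynyl equatorial): E = 2.19 kcal/mol.
ΔE = 2.64 − 2.19 = 0.45 kcal/mol; chair II is more stable.

0.45 kcal/mol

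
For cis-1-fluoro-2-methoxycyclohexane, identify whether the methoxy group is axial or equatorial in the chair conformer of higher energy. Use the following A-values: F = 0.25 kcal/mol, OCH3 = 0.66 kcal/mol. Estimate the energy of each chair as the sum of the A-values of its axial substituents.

C1 and C2 have opposite parity, so for the cis isomer the two substituents are one axial and one equatorial in each chair.
Chair I (fluoro axial, methoxy equatorial): E = 0.25 kcal/mol.
Chair II (fluoro equatorial, methoxy axial): E = 0.66 kcal/mol.
Chair II is the less stable (higher-energy) conformer, and in that chair the methoxy group is axial.

axial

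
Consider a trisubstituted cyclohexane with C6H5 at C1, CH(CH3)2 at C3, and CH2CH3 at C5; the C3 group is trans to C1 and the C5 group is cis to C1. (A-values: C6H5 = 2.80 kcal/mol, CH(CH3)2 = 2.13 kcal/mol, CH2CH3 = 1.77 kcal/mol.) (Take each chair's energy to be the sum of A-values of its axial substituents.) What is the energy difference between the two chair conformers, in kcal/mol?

2.44 kcal/mol

Chair I (phenyl axial, isopropyl equatorial, ethyl axial): E = 4.57 kcal/mol.
Chair II (phenyl equatorial, isopropyl axial, ethyl equatorial): E = 2.13 kcal/mol.
ΔE = 4.57 − 2.13 = 2.44 kcal/mol; chair II is more stable.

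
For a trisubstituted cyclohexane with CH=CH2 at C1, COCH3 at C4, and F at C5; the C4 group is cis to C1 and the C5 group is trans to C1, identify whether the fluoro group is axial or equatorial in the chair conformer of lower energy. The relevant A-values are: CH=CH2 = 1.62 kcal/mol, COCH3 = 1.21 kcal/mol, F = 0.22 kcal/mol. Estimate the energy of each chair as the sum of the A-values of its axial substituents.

axial

Chair I (vinyl axial, acetyl equatorial, fluoro equatorial): E = 1.62 kcal/mol.
Chair II (vinyl equatorial, acetyl axial, fluoro axial): E = 1.43 kcal/mol.
Chair II is the more stable (lower-energy) conformer, and in that chair the fluoro group is axial.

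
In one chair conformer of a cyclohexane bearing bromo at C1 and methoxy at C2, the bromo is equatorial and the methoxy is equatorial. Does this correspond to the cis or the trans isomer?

C1 and C2 have opposite parity, so their axial bonds point in opposite directions.
With opposite-parity carbons, two substituents on the same face are one axial and one equatorial; opposite faces give both axial or both equatorial.
Here the groups are equatorial/equatorial → opposite face → trans.

trans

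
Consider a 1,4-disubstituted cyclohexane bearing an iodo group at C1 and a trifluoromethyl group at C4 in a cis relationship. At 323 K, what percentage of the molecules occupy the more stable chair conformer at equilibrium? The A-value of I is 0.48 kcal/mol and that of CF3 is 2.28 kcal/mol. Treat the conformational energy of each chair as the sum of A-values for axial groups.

94.3%

C1 and C4 have opposite parity, so for the cis isomer the two substituents are one axial and one equatorial in each chair.
Chair I (iodo axial, trifluoromethyl equatorial): E = 0.48 kcal/mol; chair II (iodo equatorial, trifluoromethyl axial): E = 2.28 kcal/mol.
ΔG = 1.80 kcal/mol between the two chairs.
K = exp(ΔG/RT) with R = 1.987×10⁻³ kcal mol⁻¹ K⁻¹ and T = 323 K gives K ≈ 16.5.
Fraction in the lower-energy chair = K/(K+1) = 94.3%.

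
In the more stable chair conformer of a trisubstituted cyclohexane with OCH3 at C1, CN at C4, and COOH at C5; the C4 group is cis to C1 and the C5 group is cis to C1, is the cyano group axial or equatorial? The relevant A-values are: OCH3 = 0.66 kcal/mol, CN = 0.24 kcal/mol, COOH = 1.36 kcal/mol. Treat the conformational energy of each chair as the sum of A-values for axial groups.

Chair I (methoxy axial, cyano equatorial, carboxyl axial): E = 2.02 kcal/mol.
Chair II (methoxy equatorial, cyano axial, carboxyl equatorial): E = 0.24 kcal/mol.
Chair II is the more stable (lower-energy) conformer, and in that chair the cyano group is axial.

axial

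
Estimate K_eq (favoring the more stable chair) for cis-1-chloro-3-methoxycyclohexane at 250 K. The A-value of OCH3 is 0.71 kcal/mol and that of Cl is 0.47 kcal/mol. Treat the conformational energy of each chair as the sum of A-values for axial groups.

K ≈ 10.8

C1 and C3 have the same parity, so for the cis isomer the two substituents are e,e in one chair and a,a in the other.
Chair I (methoxy axial, chloro axial): E = 1.18 kcal/mol; chair II (methoxy equatorial, chloro equatorial): E = 0.00 kcal/mol.
ΔG = 1.18 kcal/mol between the two chairs.
K = exp(ΔG/RT) with R = 1.987×10⁻³ kcal mol⁻¹ K⁻¹ and T = 250 K gives K ≈ 10.8.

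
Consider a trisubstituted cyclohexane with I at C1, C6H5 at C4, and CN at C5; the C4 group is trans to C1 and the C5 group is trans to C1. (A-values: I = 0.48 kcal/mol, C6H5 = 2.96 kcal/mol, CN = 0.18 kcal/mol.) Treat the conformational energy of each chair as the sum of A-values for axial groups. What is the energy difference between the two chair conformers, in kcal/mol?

Chair I (iodo axial, phenyl axial, cyano equatorial): E = 3.44 kcal/mol.
Chair II (iodo equatorial, phenyl equatorial, cyano axial): E = 0.18 kcal/mol.
ΔE = 3.44 − 0.18 = 3.26 kcal/mol; chair II is more stable.

3.26 kcal/mol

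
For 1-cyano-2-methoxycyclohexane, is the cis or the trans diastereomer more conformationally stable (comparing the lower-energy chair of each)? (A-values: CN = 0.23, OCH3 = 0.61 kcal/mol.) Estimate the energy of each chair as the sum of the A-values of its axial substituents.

trans

At 1,2 positions (parity opposite): cis → (a,e or e,a); trans → (e,e or a,a).
Best chair for cis: E = 0.23 kcal/mol; best chair for trans: E = 0.00 kcal/mol.
The trans isomer is lower by 0.23 kcal/mol.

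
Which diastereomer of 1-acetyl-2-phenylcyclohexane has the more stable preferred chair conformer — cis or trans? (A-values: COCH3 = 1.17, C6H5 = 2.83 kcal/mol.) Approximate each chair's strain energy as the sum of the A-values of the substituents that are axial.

trans

At 1,2 positions (parity opposite): cis → (a,e or e,a); trans → (e,e or a,a).
Best chair for cis: E = 1.17 kcal/mol; best chair for trans: E = 0.00 kcal/mol.
The trans isomer is lower by 1.17 kcal/mol.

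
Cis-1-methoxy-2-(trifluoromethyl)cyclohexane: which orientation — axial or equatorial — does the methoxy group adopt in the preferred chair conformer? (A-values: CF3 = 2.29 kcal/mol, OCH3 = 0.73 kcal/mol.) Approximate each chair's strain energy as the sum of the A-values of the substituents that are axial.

axial

C1 and C2 have opposite parity, so for the cis isomer the two substituents are one axial and one equatorial in each chair.
Chair I (trifluoromethyl axial, methoxy equatorial): E = 2.29 kcal/mol.
Chair II (trifluoromethyl equatorial, methoxy axial): E = 0.73 kcal/mol.
Chair II is the more stable (lower-energy) conformer, and in that chair the methoxy group is axial.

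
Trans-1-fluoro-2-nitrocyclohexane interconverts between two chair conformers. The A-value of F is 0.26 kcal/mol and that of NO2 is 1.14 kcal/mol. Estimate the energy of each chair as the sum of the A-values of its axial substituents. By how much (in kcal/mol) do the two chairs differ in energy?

C1 and C2 have opposite parity, so for the trans isomer the two substituents are e,e in one chair and a,a in the other.
Chair I (fluoro axial, nitro axial): E = 1.40 kcal/mol.
Chair II (fluoro equatorial, nitro equatorial): E = 0.00 kcal/mol.
ΔE = 1.40 − 0.00 = 1.40 kcal/mol; chair II is more stable.

1.40 kcal/mol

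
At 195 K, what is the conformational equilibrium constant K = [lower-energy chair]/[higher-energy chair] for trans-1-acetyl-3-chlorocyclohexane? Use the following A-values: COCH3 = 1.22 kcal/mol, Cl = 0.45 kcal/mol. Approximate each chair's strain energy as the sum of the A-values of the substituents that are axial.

K ≈ 7.30

C1 and C3 have the same parity, so for the trans isomer the two substituents are one axial and one equatorial in each chair.
Chair I (acetyl axial, chloro equatorial): E = 1.22 kcal/mol; chair II (acetyl equatorial, chloro axial): E = 0.45 kcal/mol.
ΔG = 0.77 kcal/mol between the two chairs.
K = exp(ΔG/RT) with R = 1.987×10⁻³ kcal mol⁻¹ K⁻¹ and T = 195 K gives K ≈ 7.3.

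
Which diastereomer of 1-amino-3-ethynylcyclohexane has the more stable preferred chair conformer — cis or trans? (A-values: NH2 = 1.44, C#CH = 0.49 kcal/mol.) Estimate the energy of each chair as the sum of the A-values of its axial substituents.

At 1,3 positions (parity same): cis → (e,e or a,a); trans → (a,e or e,a).
Best chair for cis: E = 0.00 kcal/mol; best chair for trans: E = 0.49 kcal/mol.
The cis isomer is lower by 0.49 kcal/mol.

cis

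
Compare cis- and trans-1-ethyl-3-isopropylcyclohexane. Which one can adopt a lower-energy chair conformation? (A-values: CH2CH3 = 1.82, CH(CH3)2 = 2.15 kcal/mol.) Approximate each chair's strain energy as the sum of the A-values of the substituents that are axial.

cis

At 1,3 positions (parity same): cis → (e,e or a,a); trans → (a,e or e,a).
Best chair for cis: E = 0.00 kcal/mol; best chair for trans: E = 1.82 kcal/mol.
The cis isomer is lower by 1.82 kcal/mol.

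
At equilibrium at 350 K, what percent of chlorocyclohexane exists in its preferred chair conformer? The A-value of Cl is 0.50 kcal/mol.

One chair has the chloro group axial (E = 0.50 kcal/mol) and the other has it equatorial (E = 0).
ΔG = 0.50 kcal/mol between the two chairs.
K = exp(ΔG/RT) with R = 1.987×10⁻³ kcal mol⁻¹ K⁻¹ and T = 350 K gives K ≈ 2.05.
Fraction in the lower-energy chair = K/(K+1) = 67.2%.

67.2%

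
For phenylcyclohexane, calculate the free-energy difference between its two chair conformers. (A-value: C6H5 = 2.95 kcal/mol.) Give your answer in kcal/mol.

2.95 kcal/mol

A monosubstituted cyclohexane has one chair with the phenyl group axial (E = A = 2.95 kcal/mol) and one with it equatorial (E = 0).
ΔE = 2.95 − 0 = 2.95 kcal/mol.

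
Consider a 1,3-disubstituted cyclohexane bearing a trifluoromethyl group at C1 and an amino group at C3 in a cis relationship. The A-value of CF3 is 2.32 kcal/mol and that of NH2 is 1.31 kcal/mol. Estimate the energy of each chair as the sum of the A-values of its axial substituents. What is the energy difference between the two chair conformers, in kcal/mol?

3.63 kcal/mol

C1 and C3 have the same parity, so for the cis isomer the two substituents are e,e in one chair and a,a in the other.
Chair I (trifluoromethyl axial, amino axial): E = 3.63 kcal/mol.
Chair II (trifluoromethyl equatorial, amino equatorial): E = 0.00 kcal/mol.
ΔE = 3.63 − 0.00 = 3.63 kcal/mol; chair II is more stable.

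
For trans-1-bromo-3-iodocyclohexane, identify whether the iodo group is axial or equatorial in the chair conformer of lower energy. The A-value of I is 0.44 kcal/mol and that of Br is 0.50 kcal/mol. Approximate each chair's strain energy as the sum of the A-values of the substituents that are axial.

C1 and C3 have the same parity, so for the trans isomer the two substituents are one axial and one equatorial in each chair.
Chair I (iodo axial, bromo equatorial): E = 0.44 kcal/mol.
Chair II (iodo equatorial, bromo axial): E = 0.50 kcal/mol.
Chair I is the more stable (lower-energy) conformer, and in that chair the iodo group is axial.

axial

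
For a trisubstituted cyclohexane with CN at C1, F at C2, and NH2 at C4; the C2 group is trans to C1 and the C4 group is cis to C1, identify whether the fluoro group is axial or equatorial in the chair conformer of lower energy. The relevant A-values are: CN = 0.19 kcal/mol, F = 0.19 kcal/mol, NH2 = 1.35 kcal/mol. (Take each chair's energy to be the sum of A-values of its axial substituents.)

Chair I (cyano axial, fluoro axial, amino equatorial): E = 0.38 kcal/mol.
Chair II (cyano equatorial, fluoro equatorial, amino axial): E = 1.35 kcal/mol.
Chair I is the more stable (lower-energy) conformer, and in that chair the fluoro group is axial.

axial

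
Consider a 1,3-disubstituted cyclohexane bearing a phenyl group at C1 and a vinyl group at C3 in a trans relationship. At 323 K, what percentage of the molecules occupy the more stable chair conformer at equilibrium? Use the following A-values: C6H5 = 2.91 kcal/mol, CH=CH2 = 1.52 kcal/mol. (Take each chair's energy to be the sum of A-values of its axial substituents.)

C1 and C3 have the same parity, so for the trans isomer the two substituents are one axial and one equatorial in each chair.
Chair I (phenyl axial, vinyl equatorial): E = 2.91 kcal/mol; chair II (phenyl equatorial, vinyl axial): E = 1.52 kcal/mol.
ΔG = 1.39 kcal/mol between the two chairs.
K = exp(ΔG/RT) with R = 1.987×10⁻³ kcal mol⁻¹ K⁻¹ and T = 323 K gives K ≈ 8.72.
Fraction in the lower-energy chair = K/(K+1) = 89.7%.

89.7%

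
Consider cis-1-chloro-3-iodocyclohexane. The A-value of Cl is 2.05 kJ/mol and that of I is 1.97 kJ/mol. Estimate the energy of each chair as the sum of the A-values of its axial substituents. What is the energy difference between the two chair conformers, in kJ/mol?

4.02 kJ/mol

C1 and C3 have the same parity, so for the cis isomer the two substituents are e,e in one chair and a,a in the other.
Chair I (chloro axial, iodo axial): E = 4.02 kJ/mol.
Chair II (chloro equatorial, iodo equatorial): E = 0.00 kJ/mol.
ΔE = 4.02 − 0.00 = 4.02 kJ/mol; chair II is more stable.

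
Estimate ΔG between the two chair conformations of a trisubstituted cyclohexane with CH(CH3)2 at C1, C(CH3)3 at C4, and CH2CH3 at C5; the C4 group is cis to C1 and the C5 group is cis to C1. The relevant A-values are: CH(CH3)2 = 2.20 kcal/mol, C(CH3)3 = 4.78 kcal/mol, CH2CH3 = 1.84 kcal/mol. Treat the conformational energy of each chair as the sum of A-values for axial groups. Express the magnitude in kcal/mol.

Chair I (isopropyl axial, tert-butyl equatorial, ethyl axial): E = 4.04 kcal/mol.
Chair II (isopropyl equatorial, tert-butyl axial, ethyl equatorial): E = 4.78 kcal/mol.
ΔE = 4.78 − 4.04 = 0.74 kcal/mol; chair I is more stable.

0.74 kcal/mol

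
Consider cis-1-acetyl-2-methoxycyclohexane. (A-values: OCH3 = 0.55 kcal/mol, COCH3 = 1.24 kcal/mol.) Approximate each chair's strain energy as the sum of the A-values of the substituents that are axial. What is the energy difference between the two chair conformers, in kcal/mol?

C1 and C2 have opposite parity, so for the cis isomer the two substituents are one axial and one equatorial in each chair.
Chair I (methoxy axial, acetyl equatorial): E = 0.55 kcal/mol.
Chair II (methoxy equatorial, acetyl axial): E = 1.24 kcal/mol.
ΔE = 1.24 − 0.55 = 0.69 kcal/mol; chair I is more stable.

0.69 kcal/mol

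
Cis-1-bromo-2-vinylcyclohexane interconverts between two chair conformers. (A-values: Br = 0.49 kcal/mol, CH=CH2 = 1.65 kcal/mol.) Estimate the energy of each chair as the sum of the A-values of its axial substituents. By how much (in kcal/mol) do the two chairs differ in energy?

1.16 kcal/mol

C1 and C2 have opposite parity, so for the cis isomer the two substituents are one axial and one equatorial in each chair.
Chair I (bromo axial, vinyl equatorial): E = 0.49 kcal/mol.
Chair II (bromo equatorial, vinyl axial): E = 1.65 kcal/mol.
ΔE = 1.65 − 0.49 = 1.16 kcal/mol; chair I is more stable.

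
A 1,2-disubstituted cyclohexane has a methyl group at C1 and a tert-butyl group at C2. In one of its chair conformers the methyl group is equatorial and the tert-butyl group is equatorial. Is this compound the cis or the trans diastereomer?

C1 and C2 have opposite parity, so their axial bonds point in opposite directions.
With opposite-parity carbons, two substituents on the same face are one axial and one equatorial; opposite faces give both axial or both equatorial.
Here the groups are equatorial/equatorial → opposite face → trans.

trans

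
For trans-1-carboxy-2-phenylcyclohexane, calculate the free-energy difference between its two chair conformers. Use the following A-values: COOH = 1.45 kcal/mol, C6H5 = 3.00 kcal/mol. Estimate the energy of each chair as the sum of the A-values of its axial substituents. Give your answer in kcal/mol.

C1 and C2 have opposite parity, so for the trans isomer the two substituents are e,e in one chair and a,a in the other.
Chair I (carboxyl axial, phenyl axial): E = 4.45 kcal/mol.
Chair II (carboxyl equatorial, phenyl equatorial): E = 0.00 kcal/mol.
ΔE = 4.45 − 0.00 = 4.45 kcal/mol; chair II is more stable.

4.45 kcal/mol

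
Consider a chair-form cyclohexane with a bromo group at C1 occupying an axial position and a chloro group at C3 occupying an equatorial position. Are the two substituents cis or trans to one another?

C1 and C3 have the same parity, so their axial bonds point in the same direction.
With same-parity carbons, two substituents on the same face are both axial or both equatorial; opposite faces give one of each.
Here the groups are axial/equatorial → opposite face → trans.

trans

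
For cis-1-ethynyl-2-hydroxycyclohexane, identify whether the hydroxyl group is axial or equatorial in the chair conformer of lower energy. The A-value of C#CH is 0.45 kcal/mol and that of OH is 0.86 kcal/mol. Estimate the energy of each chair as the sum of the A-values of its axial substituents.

C1 and C2 have opposite parity, so for the cis isomer the two substituents are one axial and one equatorial in each chair.
Chair I (ethynyl axial, hydroxyl equatorial): E = 0.45 kcal/mol.
Chair II (ethynyl equatorial, hydroxyl axial): E = 0.86 kcal/mol.
Chair I is the more stable (lower-energy) conformer, and in that chair the hydroxyl group is equatorial.

equatorial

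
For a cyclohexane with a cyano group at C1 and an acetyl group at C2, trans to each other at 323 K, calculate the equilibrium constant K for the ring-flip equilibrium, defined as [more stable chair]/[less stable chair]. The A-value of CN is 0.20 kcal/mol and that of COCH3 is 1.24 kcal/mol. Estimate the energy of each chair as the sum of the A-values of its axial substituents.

K ≈ 9.43

C1 and C2 have opposite parity, so for the trans isomer the two substituents are e,e in one chair and a,a in the other.
Chair I (cyano axial, acetyl axial): E = 1.44 kcal/mol; chair II (cyano equatorial, acetyl equatorial): E = 0.00 kcal/mol.
ΔG = 1.44 kcal/mol between the two chairs.
K = exp(ΔG/RT) with R = 1.987×10⁻³ kcal mol⁻¹ K⁻¹ and T = 323 K gives K ≈ 9.43.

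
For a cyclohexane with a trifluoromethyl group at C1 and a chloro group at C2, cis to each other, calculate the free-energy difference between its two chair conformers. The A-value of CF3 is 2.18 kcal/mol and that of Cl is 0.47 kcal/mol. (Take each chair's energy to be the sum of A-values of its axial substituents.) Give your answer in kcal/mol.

C1 and C2 have opposite parity, so for the cis isomer the two substituents are one axial and one equatorial in each chair.
Chair I (trifluoromethyl axial, chloro equatorial): E = 2.18 kcal/mol.
Chair II (trifluoromethyl equatorial, chloro axial): E = 0.47 kcal/mol.
ΔE = 2.18 − 0.47 = 1.71 kcal/mol; chair II is more stable.

1.71 kcal/mol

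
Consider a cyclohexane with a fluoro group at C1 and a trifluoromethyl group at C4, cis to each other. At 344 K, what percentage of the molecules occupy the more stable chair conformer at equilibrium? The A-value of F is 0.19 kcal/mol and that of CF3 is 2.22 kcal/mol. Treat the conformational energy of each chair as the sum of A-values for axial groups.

95.1%

C1 and C4 have opposite parity, so for the cis isomer the two substituents are one axial and one equatorial in each chair.
Chair I (fluoro axial, trifluoromethyl equatorial): E = 0.19 kcal/mol; chair II (fluoro equatorial, trifluoromethyl axial): E = 2.22 kcal/mol.
ΔG = 2.03 kcal/mol between the two chairs.
K = exp(ΔG/RT) with R = 1.987×10⁻³ kcal mol⁻¹ K⁻¹ and T = 344 K gives K ≈ 19.5.
Fraction in the lower-energy chair = K/(K+1) = 95.1%.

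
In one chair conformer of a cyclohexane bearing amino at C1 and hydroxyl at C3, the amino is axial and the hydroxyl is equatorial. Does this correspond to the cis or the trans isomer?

trans

C1 and C3 have the same parity, so their axial bonds point in the same direction.
With same-parity carbons, two substituents on the same face are both axial or both equatorial; opposite faces give one of each.
Here the groups are axial/equatorial → opposite face → trans.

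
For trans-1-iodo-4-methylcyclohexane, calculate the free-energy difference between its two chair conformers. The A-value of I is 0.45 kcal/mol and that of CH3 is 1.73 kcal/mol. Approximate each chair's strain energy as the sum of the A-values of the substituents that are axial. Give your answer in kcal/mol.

C1 and C4 have opposite parity, so for the trans isomer the two substituents are e,e in one chair and a,a in the other.
Chair I (iodo axial, methyl axial): E = 2.18 kcal/mol.
Chair II (iodo equatorial, methyl equatorial): E = 0.00 kcal/mol.
ΔE = 2.18 − 0.00 = 2.18 kcal/mol; chair II is more stable.

2.18 kcal/mol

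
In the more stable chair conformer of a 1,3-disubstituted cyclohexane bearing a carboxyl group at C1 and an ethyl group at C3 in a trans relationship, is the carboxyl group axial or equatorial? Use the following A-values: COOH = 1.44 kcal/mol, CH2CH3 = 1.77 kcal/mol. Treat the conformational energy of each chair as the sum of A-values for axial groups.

C1 and C3 have the same parity, so for the trans isomer the two substituents are one axial and one equatorial in each chair.
Chair I (carboxyl axial, ethyl equatorial): E = 1.44 kcal/mol.
Chair II (carboxyl equatorial, ethyl axial): E = 1.77 kcal/mol.
Chair I is the more stable (lower-energy) conformer, and in that chair the carboxyl group is axial.

axial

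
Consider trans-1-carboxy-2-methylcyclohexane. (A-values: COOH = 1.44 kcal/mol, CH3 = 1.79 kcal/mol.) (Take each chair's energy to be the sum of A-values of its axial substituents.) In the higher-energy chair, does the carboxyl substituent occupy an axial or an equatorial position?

C1 and C2 have opposite parity, so for the trans isomer the two substituents are e,e in one chair and a,a in the other.
Chair I (carboxyl axial, methyl axial): E = 3.23 kcal/mol.
Chair II (carboxyl equatorial, methyl equatorial): E = 0.00 kcal/mol.
Chair I is the less stable (higher-energy) conformer, and in that chair the carboxyl group is axial.

axial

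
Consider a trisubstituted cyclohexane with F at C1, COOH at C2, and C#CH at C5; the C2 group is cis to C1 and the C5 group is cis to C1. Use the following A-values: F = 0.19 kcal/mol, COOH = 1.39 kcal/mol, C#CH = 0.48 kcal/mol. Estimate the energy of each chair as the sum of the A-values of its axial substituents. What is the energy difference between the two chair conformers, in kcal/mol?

0.72 kcal/mol

Chair I (fluoro axial, carboxyl equatorial, ethynyl axial): E = 0.67 kcal/mol.
Chair II (fluoro equatorial, carboxyl axial, ethynyl equatorial): E = 1.39 kcal/mol.
ΔE = 1.39 − 0.67 = 0.72 kcal/mol; chair I is more stable.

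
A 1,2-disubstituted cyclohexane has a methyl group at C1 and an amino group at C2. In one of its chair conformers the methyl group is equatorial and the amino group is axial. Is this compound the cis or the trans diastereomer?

C1 and C2 have opposite parity, so their axial bonds point in opposite directions.
With opposite-parity carbons, two substituents on the same face are one axial and one equatorial; opposite faces give both axial or both equatorial.
Here the groups are equatorial/axial → same face → cis.

cis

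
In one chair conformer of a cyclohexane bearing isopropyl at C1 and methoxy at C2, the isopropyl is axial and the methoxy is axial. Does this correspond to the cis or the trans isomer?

trans

C1 and C2 have opposite parity, so their axial bonds point in opposite directions.
With opposite-parity carbons, two substituents on the same face are one axial and one equatorial; opposite faces give both axial or both equatorial.
Here the groups are axial/axial → opposite face → trans.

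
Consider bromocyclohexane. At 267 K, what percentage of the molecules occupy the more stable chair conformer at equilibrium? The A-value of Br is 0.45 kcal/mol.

70.0%

One chair has the bromo group axial (E = 0.45 kcal/mol) and the other has it equatorial (E = 0).
ΔG = 0.45 kcal/mol between the two chairs.
K = exp(ΔG/RT) with R = 1.987×10⁻³ kcal mol⁻¹ K⁻¹ and T = 267 K gives K ≈ 2.34.
Fraction in the lower-energy chair = K/(K+1) = 70.0%.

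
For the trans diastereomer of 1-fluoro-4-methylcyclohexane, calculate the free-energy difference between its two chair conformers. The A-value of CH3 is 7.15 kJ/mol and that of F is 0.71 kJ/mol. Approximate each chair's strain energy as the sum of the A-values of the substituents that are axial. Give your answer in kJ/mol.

C1 and C4 have opposite parity, so for the trans isomer the two substituents are e,e in one chair and a,a in the other.
Chair I (methyl axial, fluoro axial): E = 7.86 kJ/mol.
Chair II (methyl equatorial, fluoro equatorial): E = 0.00 kJ/mol.
ΔE = 7.86 − 0.00 = 7.86 kJ/mol; chair II is more stable.

7.86 kJ/mol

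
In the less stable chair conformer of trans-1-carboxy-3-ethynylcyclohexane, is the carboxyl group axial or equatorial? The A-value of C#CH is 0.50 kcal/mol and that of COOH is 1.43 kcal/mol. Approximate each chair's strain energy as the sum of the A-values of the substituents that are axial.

axial

C1 and C3 have the same parity, so for the trans isomer the two substituents are one axial and one equatorial in each chair.
Chair I (ethynyl axial, carboxyl equatorial): E = 0.50 kcal/mol.
Chair II (ethynyl equatorial, carboxyl axial): E = 1.43 kcal/mol.
Chair II is the less stable (higher-energy) conformer, and in that chair the carboxyl group is axial.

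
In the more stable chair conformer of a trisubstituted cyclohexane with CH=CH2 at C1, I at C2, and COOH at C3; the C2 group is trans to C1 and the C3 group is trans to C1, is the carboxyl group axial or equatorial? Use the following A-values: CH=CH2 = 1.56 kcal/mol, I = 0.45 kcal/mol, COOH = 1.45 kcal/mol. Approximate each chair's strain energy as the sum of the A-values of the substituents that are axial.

Chair I (vinyl axial, iodo axial, carboxyl equatorial): E = 2.01 kcal/mol.
Chair II (vinyl equatorial, iodo equatorial, carboxyl axial): E = 1.45 kcal/mol.
Chair II is the more stable (lower-energy) conformer, and in that chair the carboxyl group is axial.

axial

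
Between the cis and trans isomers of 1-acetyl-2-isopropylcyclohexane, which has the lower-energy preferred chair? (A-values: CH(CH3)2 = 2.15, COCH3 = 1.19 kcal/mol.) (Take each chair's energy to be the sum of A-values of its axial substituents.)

trans

At 1,2 positions (parity opposite): cis → (a,e or e,a); trans → (e,e or a,a).
Best chair for cis: E = 1.19 kcal/mol; best chair for trans: E = 0.00 kcal/mol.
The trans isomer is lower by 1.19 kcal/mol.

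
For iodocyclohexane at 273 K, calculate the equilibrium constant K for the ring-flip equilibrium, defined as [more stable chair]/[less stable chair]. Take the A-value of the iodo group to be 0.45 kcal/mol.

One chair has the iodo group axial (E = 0.45 kcal/mol) and the other has it equatorial (E = 0).
ΔG = 0.45 kcal/mol between the two chairs.
K = exp(ΔG/RT) with R = 1.987×10⁻³ kcal mol⁻¹ K⁻¹ and T = 273 K gives K ≈ 2.29.

K ≈ 2.29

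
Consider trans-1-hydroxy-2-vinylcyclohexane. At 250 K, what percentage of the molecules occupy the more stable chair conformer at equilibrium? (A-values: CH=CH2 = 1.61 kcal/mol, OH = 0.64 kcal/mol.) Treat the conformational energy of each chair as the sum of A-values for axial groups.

98.9%

C1 and C2 have opposite parity, so for the trans isomer the two substituents are e,e in one chair and a,a in the other.
Chair I (vinyl axial, hydroxyl axial): E = 2.25 kcal/mol; chair II (vinyl equatorial, hydroxyl equatorial): E = 0.00 kcal/mol.
ΔG = 2.25 kcal/mol between the two chairs.
K = exp(ΔG/RT) with R = 1.987×10⁻³ kcal mol⁻¹ K⁻¹ and T = 250 K gives K ≈ 92.7.
Fraction in the lower-energy chair = K/(K+1) = 98.9%.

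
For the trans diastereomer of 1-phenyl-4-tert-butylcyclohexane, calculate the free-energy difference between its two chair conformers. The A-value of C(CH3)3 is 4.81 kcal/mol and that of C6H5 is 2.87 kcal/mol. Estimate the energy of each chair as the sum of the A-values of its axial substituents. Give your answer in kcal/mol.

7.68 kcal/mol

C1 and C4 have opposite parity, so for the trans isomer the two substituents are e,e in one chair and a,a in the other.
Chair I (tert-butyl axial, phenyl axial): E = 7.68 kcal/mol.
Chair II (tert-butyl equatorial, phenyl equatorial): E = 0.00 kcal/mol.
ΔE = 7.68 − 0.00 = 7.68 kcal/mol; chair II is more stable.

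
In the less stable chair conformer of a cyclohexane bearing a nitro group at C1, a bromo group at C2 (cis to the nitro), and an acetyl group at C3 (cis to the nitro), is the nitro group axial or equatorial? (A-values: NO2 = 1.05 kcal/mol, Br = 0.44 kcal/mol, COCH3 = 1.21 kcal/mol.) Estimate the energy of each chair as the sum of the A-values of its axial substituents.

Chair I (nitro axial, bromo equatorial, acetyl axial): E = 2.26 kcal/mol.
Chair II (nitro equatorial, bromo axial, acetyl equatorial): E = 0.44 kcal/mol.
Chair I is the less stable (higher-energy) conformer, and in that chair the nitro group is axial.

axial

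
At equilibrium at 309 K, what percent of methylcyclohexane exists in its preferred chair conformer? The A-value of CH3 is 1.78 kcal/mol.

94.8%

One chair has the methyl group axial (E = 1.78 kcal/mol) and the other has it equatorial (E = 0).
ΔG = 1.78 kcal/mol between the two chairs.
K = exp(ΔG/RT) with R = 1.987×10⁻³ kcal mol⁻¹ K⁻¹ and T = 309 K gives K ≈ 18.2.
Fraction in the lower-energy chair = K/(K+1) = 94.8%.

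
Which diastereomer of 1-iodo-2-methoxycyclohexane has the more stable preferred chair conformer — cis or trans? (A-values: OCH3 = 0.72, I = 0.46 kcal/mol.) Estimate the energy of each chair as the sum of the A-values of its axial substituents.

At 1,2 positions (parity opposite): cis → (a,e or e,a); trans → (e,e or a,a).
Best chair for cis: E = 0.46 kcal/mol; best chair for trans: E = 0.00 kcal/mol.
The trans isomer is lower by 0.46 kcal/mol.

trans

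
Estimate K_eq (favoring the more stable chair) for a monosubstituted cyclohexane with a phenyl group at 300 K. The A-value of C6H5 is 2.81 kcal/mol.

K ≈ 111

One chair has the phenyl group axial (E = 2.81 kcal/mol) and the other has it equatorial (E = 0).
ΔG = 2.81 kcal/mol between the two chairs.
K = exp(ΔG/RT) with R = 1.987×10⁻³ kcal mol⁻¹ K⁻¹ and T = 300 K gives K ≈ 111.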